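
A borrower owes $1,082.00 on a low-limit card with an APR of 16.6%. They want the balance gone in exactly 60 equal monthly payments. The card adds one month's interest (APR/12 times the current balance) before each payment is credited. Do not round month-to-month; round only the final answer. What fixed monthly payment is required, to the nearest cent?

Monthly rate r = 16.6%/12 = 1.38333% = 0.0138333.
Level-payment amortization: P = B₀·r / (1 − (1+r)^(−n)) = 1082.00·0.0138333 / (1 − 1.01383^(−60)).
Denominator 1 − (1+r)^(−60) = 0.561463208.
P = 14.9677 / 0.561463208 ≈ 26.66.

$26.66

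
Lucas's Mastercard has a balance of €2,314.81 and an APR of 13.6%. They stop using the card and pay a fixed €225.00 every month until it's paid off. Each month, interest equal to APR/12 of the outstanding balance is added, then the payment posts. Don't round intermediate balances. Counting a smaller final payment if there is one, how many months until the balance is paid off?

Monthly rate r = 13.6%/12 = 1.13333% = 0.0113333.
Recurrence: B ← B·(1+r) − €225.00.
Month 1: interest €26.23; balance after payment €2,116.04.
Month 2: interest €23.98; balance after payment €1,915.03.
Closed form: n = −ln(1 − rB₀/P)/ln(1+r) = −ln(0.8834)/ln(1.01133) ≈ 11.001, so the balance reaches zero during payment 12.

12 payments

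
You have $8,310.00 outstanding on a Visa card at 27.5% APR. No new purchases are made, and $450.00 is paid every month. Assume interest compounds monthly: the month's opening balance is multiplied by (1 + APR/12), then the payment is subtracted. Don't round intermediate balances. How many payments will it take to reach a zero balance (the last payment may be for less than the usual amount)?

25 months

Monthly rate r = 27.5%/12 = 2.29167% = 0.0229167.
Recurrence: B ← B·(1+r) − $450.00.
Month 1: interest $190.44; balance after payment $8,050.44.
Month 2: interest $184.49; balance after payment $7,784.93.
Closed form: n = −ln(1 − rB₀/P)/ln(1+r) = −ln(0.57681)/ln(1.02292) ≈ 24.285, so the balance reaches zero during payment 25.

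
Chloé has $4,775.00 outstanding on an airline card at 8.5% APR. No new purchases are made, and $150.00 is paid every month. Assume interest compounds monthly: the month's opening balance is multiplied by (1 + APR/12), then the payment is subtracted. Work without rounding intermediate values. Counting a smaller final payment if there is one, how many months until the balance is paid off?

37 months

Monthly rate r = 8.5%/12 = 0.708333% = 0.00708333.
Recurrence: B ← B·(1+r) − $150.00.
Month 1: interest $33.82; balance after payment $4,658.82.
Month 2: interest $33.00; balance after payment $4,541.82.
Closed form: n = −ln(1 − rB₀/P)/ln(1+r) = −ln(0.77451)/ln(1.00708) ≈ 36.201, so the balance reaches zero during payment 37.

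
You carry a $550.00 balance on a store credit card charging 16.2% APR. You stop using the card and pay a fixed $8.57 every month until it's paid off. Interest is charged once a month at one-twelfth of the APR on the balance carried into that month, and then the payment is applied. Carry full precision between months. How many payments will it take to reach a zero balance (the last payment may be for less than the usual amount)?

151 payments

Monthly rate r = 16.2%/12 = 1.35% = 0.0135.
Recurrence: B ← B·(1+r) − $8.57.
Month 1: interest $7.42; balance after payment $548.85.
Month 2: interest $7.41; balance after payment $547.69.
Closed form: n = −ln(1 − rB₀/P)/ln(1+r) = −ln(0.13361)/ln(1.0135) ≈ 150.105, so the balance reaches zero during payment 151.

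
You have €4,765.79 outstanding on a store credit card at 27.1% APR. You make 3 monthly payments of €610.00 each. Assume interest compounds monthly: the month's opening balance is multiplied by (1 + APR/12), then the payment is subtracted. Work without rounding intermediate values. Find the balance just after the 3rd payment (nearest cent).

Monthly rate r = 27.1%/12 = 2.25833% = 0.0225833.
Each month: B ← B·(1+r) − €610.00.
Month 1: interest €107.63; balance after payment €4,263.42.
Month 2: interest €96.28; balance after payment €3,749.70.
Month 3: interest €84.68; balance after payment €3,224.38.

€3,224.38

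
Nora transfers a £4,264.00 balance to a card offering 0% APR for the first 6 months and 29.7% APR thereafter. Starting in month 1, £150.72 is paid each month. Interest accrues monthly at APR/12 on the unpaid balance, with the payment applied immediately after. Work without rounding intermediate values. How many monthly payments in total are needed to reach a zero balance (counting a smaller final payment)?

39 payments

Promo months 1–6 at r₀ = 0%/12 = 0; months 7+ at r₁ = 29.7%/12 = 0.02475.
After month 6 (no interest yet): B = £4,264.00 − 6·£150.72 = £3,359.68.
Then at r₁ with £150.72/mo: n₂ = −ln(1 − r₁·B/P)/ln(1+r₁) ≈ 32.82 → 33 more payments.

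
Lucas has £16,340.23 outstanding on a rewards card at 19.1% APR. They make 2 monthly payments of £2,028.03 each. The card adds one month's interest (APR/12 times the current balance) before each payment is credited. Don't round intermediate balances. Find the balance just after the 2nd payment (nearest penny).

£12,776.19

Monthly rate r = 19.1%/12 = 1.59167% = 0.0159167.
Each month: B ← B·(1+r) − £2,028.03.
Month 1: interest £260.08; balance after payment £14,572.28.
Month 2: interest £231.94; balance after payment £12,776.19.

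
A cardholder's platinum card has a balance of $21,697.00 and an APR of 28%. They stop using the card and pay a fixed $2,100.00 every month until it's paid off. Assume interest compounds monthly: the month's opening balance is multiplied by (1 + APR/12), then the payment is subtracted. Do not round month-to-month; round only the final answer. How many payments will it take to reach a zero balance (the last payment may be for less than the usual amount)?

12 payments

Monthly rate r = 28%/12 = 2.33333% = 0.0233333.
Recurrence: B ← B·(1+r) − $2,100.00.
Month 1: interest $506.26; balance after payment $20,103.26.
Month 2: interest $469.08; balance after payment $18,472.34.
Closed form: n = −ln(1 − rB₀/P)/ln(1+r) = −ln(0.75892)/ln(1.02333) ≈ 11.960, so the balance reaches zero during payment 12.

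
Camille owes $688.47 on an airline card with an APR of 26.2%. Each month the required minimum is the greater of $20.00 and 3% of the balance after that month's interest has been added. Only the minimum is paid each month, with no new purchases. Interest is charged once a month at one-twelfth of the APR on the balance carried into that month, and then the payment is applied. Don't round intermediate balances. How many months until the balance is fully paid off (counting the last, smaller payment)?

64 months

Monthly rate r = 26.2%/12 = 2.18333% = 0.0218333.
While 3% of the post-interest balance exceeds $20.00, each month B ← (B·(1+r))·(1 − 0.03), i.e. B shrinks by the factor (1+r)·0.97 = 0.99118.
This holds for months 1–7. Entering month 8 the balance is $647.06; 3% of the post-interest balance is now below $20.00, so the flat $20.00 minimum applies from here.
From month 8 a fixed $20.00 at rate r clears $647.06 in 57 more payments. Total: 7 + 57 = 64 months.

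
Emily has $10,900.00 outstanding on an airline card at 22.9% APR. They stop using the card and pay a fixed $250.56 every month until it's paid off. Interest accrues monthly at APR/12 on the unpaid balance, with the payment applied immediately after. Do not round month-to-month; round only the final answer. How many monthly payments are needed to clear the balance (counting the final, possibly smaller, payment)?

94 payments

Monthly rate r = 22.9%/12 = 1.90833% = 0.0190833.
Recurrence: B ← B·(1+r) − $250.56.
Month 1: interest $208.01; balance after payment $10,857.45.
Month 2: interest $207.20; balance after payment $10,814.08.
Closed form: n = −ln(1 − rB₀/P)/ln(1+r) = −ln(0.16983)/ln(1.01908) ≈ 93.791, so the balance reaches zero during payment 94.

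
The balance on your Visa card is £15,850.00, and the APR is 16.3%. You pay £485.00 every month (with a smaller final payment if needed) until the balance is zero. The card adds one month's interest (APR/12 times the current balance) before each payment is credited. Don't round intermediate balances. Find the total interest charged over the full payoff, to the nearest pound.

Monthly rate r = 16.3%/12 = 1.35833% = 0.0135833.
Payoff takes n = ⌈−ln(1 − rB₀/P)/ln(1+r)⌉ = ⌈43.494⌉ = 44 payments; the last is £240.63.
Total paid = 43·£485.00 + £240.63 = £21,095.63.
Total interest = total paid − principal = £21,095.63 − £15,850.00 = £5,245.63.

£5,246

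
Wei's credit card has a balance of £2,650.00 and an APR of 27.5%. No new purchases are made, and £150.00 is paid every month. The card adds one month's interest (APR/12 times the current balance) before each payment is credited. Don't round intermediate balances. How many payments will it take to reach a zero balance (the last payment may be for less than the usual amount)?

Monthly rate r = 27.5%/12 = 2.29167% = 0.0229167.
Recurrence: B ← B·(1+r) − £150.00.
Month 1: interest £60.73; balance after payment £2,560.73.
Month 2: interest £58.68; balance after payment £2,469.41.
Closed form: n = −ln(1 − rB₀/P)/ln(1+r) = −ln(0.59514)/ln(1.02292) ≈ 22.904, so the balance reaches zero during payment 23.

23 months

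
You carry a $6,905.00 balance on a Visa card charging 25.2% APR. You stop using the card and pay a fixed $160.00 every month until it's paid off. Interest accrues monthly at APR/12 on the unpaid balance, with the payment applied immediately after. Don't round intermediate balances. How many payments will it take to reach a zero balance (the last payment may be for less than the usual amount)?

114 payments

Monthly rate r = 25.2%/12 = 2.1% = 0.021.
Recurrence: B ← B·(1+r) − $160.00.
Month 1: interest $145.00; balance after payment $6,890.01.
Month 2: interest $144.69; balance after payment $6,874.70.
Closed form: n = −ln(1 − rB₀/P)/ln(1+r) = −ln(0.093719)/ln(1.021) ≈ 113.916, so the balance reaches zero during payment 114.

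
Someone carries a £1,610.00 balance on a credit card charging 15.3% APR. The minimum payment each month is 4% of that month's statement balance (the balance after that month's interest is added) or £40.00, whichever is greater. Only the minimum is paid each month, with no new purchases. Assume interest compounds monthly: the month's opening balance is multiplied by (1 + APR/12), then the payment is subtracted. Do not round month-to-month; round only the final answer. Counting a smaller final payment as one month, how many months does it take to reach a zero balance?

48 months

Monthly rate r = 15.3%/12 = 1.275% = 0.01275.
While 4% of the post-interest balance exceeds £40.00, each month B ← (B·(1+r))·(1 − 0.04), i.e. B shrinks by the factor (1+r)·0.96 = 0.97224.
This holds for months 1–18. Entering month 19 the balance is £969.95; 4% of the post-interest balance is now below £40.00, so the flat £40.00 minimum applies from here.
From month 19 a fixed £40.00 at rate r clears £969.95 in 30 more payments. Total: 18 + 30 = 48 months.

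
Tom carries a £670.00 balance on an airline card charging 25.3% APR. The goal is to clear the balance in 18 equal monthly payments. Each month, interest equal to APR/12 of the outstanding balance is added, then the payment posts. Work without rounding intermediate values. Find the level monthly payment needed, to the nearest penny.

Monthly rate r = 25.3%/12 = 2.10833% = 0.0210833.
Level-payment amortization: P = B₀·r / (1 − (1+r)^(−n)) = 670.00·0.0210833 / (1 − 1.02108^(−18)).
Denominator 1 − (1+r)^(−18) = 0.313091919.
P = 14.1258 / 0.313091919 ≈ 45.12.

£45.12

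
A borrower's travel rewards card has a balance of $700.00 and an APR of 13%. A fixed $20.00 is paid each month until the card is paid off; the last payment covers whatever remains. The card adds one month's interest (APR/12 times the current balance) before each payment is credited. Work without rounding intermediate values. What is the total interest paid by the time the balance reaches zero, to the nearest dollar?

Monthly rate r = 13%/12 = 1.08333% = 0.0108333.
Payoff takes n = ⌈−ln(1 − rB₀/P)/ln(1+r)⌉ = ⌈44.240⌉ = 45 payments; the last is $4.83.
Total paid = 44·$20.00 + $4.83 = $884.83.
Total interest = total paid − principal = $884.83 − $700.00 = $184.83.

$185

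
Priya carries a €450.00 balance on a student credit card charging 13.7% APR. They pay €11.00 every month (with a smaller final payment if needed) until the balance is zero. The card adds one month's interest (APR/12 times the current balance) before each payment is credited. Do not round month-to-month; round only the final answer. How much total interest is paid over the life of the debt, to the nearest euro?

Monthly rate r = 13.7%/12 = 1.14167% = 0.0114167.
Payoff takes n = ⌈−ln(1 − rB₀/P)/ln(1+r)⌉ = ⌈55.437⌉ = 56 payments; the last is €4.82.
Total paid = 55·€11.00 + €4.82 = €609.82.
Total interest = total paid − principal = €609.82 − €450.00 = €159.82.

€160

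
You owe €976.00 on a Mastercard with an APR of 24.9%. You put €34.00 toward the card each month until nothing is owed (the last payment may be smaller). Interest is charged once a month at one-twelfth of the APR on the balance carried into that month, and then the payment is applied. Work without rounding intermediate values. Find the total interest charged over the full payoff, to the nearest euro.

€523

Monthly rate r = 24.9%/12 = 2.075% = 0.02075.
Payoff takes n = ⌈−ln(1 − rB₀/P)/ln(1+r)⌉ = ⌈44.088⌉ = 45 payments; the last is €3.03.
Total paid = 44·€34.00 + €3.03 = €1,499.03.
Total interest = total paid − principal = €1,499.03 − €976.00 = €523.03.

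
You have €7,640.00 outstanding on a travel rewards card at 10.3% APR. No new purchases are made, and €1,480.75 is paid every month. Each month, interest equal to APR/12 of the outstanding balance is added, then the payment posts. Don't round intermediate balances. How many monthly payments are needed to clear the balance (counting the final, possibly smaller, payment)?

6 months

Monthly rate r = 10.3%/12 = 0.858333% = 0.00858333.
Recurrence: B ← B·(1+r) − €1,480.75.
Month 1: interest €65.58; balance after payment €6,224.83.
Month 2: interest €53.43; balance after payment €4,797.51.
Month 3: interest €41.18; balance after payment €3,357.94.
Month 4: interest €28.82; balance after payment €1,906.01.
Month 5: interest €16.36; balance after payment €441.62.
Month 6: interest €3.79; balance after payment €0.00.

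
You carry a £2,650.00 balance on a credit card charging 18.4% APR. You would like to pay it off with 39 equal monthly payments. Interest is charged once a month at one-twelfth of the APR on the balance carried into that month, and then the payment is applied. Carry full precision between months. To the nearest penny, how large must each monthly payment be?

Monthly rate r = 18.4%/12 = 1.53333% = 0.0153333.
Level-payment amortization: P = B₀·r / (1 − (1+r)^(−n)) = 2650.00·0.0153333 / (1 − 1.01533^(−39)).
Denominator 1 − (1+r)^(−39) = 0.447588294.
P = 40.6333 / 0.447588294 ≈ 90.78.

£90.78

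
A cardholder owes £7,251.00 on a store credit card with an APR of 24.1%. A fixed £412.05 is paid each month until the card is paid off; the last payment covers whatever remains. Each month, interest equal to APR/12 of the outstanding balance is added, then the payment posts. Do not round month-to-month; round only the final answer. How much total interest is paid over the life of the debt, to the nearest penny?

Monthly rate r = 24.1%/12 = 2.00833% = 0.0200833.
Payoff takes n = ⌈−ln(1 − rB₀/P)/ln(1+r)⌉ = ⌈21.929⌉ = 22 payments; the last is £383.18.
Total paid = 21·£412.05 + £383.18 = £9,036.23.
Total interest = total paid − principal = £9,036.23 − £7,251.00 = £1,785.23.

£1,785.23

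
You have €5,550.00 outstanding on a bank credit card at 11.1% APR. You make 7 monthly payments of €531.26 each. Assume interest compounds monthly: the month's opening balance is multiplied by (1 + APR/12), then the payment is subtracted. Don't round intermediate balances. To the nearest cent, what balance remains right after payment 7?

€2,095.87

Monthly rate r = 11.1%/12 = 0.925% = 0.00925.
Each month: B ← B·(1+r) − €531.26.
Month 1: interest €51.34; balance after payment €5,070.08.
Month 2: interest €46.90; balance after payment €4,585.72.
Month 3: interest €42.42; balance after payment €4,096.87.
Month 4: interest €37.90; balance after payment €3,603.51.
Month 5: interest €33.33; balance after payment €3,105.58.
Month 6: interest €28.73; balance after payment €2,603.05.
Month 7: interest €24.08; balance after payment €2,095.87.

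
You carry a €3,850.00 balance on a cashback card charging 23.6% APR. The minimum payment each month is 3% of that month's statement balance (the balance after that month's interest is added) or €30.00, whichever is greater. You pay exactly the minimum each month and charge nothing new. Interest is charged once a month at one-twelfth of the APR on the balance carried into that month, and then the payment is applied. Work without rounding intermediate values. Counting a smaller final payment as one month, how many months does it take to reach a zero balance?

Monthly rate r = 23.6%/12 = 1.96667% = 0.0196667.
While 3% of the post-interest balance exceeds €30.00, each month B ← (B·(1+r))·(1 − 0.03), i.e. B shrinks by the factor (1+r)·0.97 = 0.98908.
This holds for months 1–125. Entering month 126 the balance is €975.45; 3% of the post-interest balance is now below €30.00, so the flat €30.00 minimum applies from here.
From month 126 a fixed €30.00 at rate r clears €975.45 in 53 more payments. Total: 125 + 53 = 178 months.

178 months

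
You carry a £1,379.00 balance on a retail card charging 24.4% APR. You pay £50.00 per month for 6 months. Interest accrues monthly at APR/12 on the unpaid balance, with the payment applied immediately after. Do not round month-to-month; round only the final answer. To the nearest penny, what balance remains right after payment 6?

Monthly rate r = 24.4%/12 = 2.03333% = 0.0203333.
Each month: B ← B·(1+r) − £50.00.
Month 1: interest £28.04; balance after payment £1,357.04.
Month 2: interest £27.59; balance after payment £1,334.63.
Month 3: interest £27.14; balance after payment £1,311.77.
Month 4: interest £26.67; balance after payment £1,288.44.
Month 5: interest £26.20; balance after payment £1,264.64.
Month 6: interest £25.71; balance after payment £1,240.36.

£1,240.36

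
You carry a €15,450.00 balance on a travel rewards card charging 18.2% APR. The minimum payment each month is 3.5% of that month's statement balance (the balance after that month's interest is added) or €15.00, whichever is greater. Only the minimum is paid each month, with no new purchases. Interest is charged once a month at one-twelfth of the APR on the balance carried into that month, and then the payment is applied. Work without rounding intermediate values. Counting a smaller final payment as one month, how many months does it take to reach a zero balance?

212 months

Monthly rate r = 18.2%/12 = 1.51667% = 0.0151667.
While 3.5% of the post-interest balance exceeds €15.00, each month B ← (B·(1+r))·(1 − 0.035), i.e. B shrinks by the factor (1+r)·0.965 = 0.97964.
This holds for months 1–175. Entering month 176 the balance is €421.93; 3.5% of the post-interest balance is now below €15.00, so the flat €15.00 minimum applies from here.
From month 176 a fixed €15.00 at rate r clears €421.93 in 37 more payments. Total: 175 + 37 = 212 months.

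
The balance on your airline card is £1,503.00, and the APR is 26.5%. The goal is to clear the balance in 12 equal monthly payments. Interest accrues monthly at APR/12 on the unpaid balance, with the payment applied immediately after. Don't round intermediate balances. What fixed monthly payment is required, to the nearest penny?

£143.95

Monthly rate r = 26.5%/12 = 2.20833% = 0.0220833.
Level-payment amortization: P = B₀·r / (1 − (1+r)^(−n)) = 1503.00·0.0220833 / (1 − 1.02208^(−12)).
Denominator 1 − (1+r)^(−12) = 0.230578492.
P = 33.1912 / 0.230578492 ≈ 143.95.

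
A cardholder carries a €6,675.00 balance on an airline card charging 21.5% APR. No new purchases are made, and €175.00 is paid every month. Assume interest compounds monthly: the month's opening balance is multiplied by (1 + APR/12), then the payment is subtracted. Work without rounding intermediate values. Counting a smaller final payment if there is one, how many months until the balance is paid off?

Monthly rate r = 21.5%/12 = 1.79167% = 0.0179167.
Recurrence: B ← B·(1+r) − €175.00.
Month 1: interest €119.59; balance after payment €6,619.59.
Month 2: interest €118.60; balance after payment €6,563.19.
Closed form: n = −ln(1 − rB₀/P)/ln(1+r) = −ln(0.31661)/ln(1.01792) ≈ 64.765, so the balance reaches zero during payment 65.

65 payments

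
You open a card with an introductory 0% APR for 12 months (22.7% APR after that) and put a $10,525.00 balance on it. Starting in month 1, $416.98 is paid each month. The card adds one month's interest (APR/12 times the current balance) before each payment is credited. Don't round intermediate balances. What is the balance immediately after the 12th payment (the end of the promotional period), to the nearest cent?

Promo months 1–12 at r₀ = 0%/12 = 0; months 13+ at r₁ = 22.7%/12 = 0.0189167.
After month 12 (no interest yet): B = $10,525.00 − 12·$416.98 = $5,521.24.

$5,521.24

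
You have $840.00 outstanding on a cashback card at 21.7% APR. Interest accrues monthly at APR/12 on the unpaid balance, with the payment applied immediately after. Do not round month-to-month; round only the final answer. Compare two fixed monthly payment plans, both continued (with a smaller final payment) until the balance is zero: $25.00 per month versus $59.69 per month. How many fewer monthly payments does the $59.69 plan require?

36 fewer payments

Monthly rate r = 21.7%/12 = 1.80833% = 0.0180833.
At $25.00/mo: n = ⌈−ln(1 − rB₀/P)/ln(1+r)⌉ = 53 payments (last $4.98); total interest = total paid − $840.00 = $464.98.
At $59.69/mo: 17 payments (last $23.20); total interest $138.24.
Payments saved = 53 − 17 = 36.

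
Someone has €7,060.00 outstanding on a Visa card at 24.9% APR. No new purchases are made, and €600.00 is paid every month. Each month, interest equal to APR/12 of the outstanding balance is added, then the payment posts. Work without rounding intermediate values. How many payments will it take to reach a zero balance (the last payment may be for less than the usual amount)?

14 months

Monthly rate r = 24.9%/12 = 2.075% = 0.02075.
Recurrence: B ← B·(1+r) − €600.00.
Month 1: interest €146.49; balance after payment €6,606.49.
Month 2: interest €137.08; balance after payment €6,143.58.
Closed form: n = −ln(1 − rB₀/P)/ln(1+r) = −ln(0.75584)/ln(1.02075) ≈ 13.630, so the balance reaches zero during payment 14.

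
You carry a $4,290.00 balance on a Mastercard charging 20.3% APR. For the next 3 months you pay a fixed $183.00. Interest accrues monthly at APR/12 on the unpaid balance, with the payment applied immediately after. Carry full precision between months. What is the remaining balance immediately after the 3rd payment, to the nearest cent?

Monthly rate r = 20.3%/12 = 1.69167% = 0.0169167.
Each month: B ← B·(1+r) − $183.00.
Month 1: interest $72.57; balance after payment $4,179.57.
Month 2: interest $70.70; balance after payment $4,067.28.
Month 3: interest $68.80; balance after payment $3,953.08.

$3,953.08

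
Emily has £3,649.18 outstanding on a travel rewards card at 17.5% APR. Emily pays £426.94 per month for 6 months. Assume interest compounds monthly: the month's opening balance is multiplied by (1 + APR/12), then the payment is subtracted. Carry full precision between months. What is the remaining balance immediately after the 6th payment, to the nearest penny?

Monthly rate r = 17.5%/12 = 1.45833% = 0.0145833.
Each month: B ← B·(1+r) − £426.94.
Month 1: interest £53.22; balance after payment £3,275.46.
Month 2: interest £47.77; balance after payment £2,896.28.
Month 3: interest £42.24; balance after payment £2,511.58.
Month 4: interest £36.63; balance after payment £2,121.27.
Month 5: interest £30.94; balance after payment £1,725.26.
Month 6: interest £25.16; balance after payment £1,323.48.

£1,323.48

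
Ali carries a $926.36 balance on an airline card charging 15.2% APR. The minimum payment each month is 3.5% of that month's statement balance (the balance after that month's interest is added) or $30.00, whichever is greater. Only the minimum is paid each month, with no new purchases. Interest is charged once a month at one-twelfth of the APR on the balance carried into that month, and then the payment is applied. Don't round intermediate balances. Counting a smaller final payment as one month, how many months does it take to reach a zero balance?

Monthly rate r = 15.2%/12 = 1.26667% = 0.0126667.
While 3.5% of the post-interest balance exceeds $30.00, each month B ← (B·(1+r))·(1 − 0.035), i.e. B shrinks by the factor (1+r)·0.965 = 0.97722.
This holds for months 1–4. Entering month 5 the balance is $844.80; 3.5% of the post-interest balance is now below $30.00, so the flat $30.00 minimum applies from here.
From month 5 a fixed $30.00 at rate r clears $844.80 in 36 more payments. Total: 4 + 36 = 40 months.

40 months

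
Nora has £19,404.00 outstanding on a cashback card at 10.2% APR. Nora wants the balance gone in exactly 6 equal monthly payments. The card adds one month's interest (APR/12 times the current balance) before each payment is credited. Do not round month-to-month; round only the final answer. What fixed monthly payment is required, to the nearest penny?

Monthly rate r = 10.2%/12 = 0.85% = 0.0085.
Level-payment amortization: P = B₀·r / (1 − (1+r)^(−n)) = 19404.00·0.0085 / (1 − 1.0085^(−6)).
Denominator 1 − (1+r)^(−6) = 0.0495164943.
P = 164.934 / 0.0495164943 ≈ 3330.89.

£3,330.89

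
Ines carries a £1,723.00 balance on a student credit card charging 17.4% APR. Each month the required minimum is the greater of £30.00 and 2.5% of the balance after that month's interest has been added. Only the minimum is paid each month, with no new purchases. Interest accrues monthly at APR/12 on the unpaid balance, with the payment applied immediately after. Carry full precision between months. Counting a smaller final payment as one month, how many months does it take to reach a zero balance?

94 months

Monthly rate r = 17.4%/12 = 1.45% = 0.0145.
While 2.5% of the post-interest balance exceeds £30.00, each month B ← (B·(1+r))·(1 − 0.025), i.e. B shrinks by the factor (1+r)·0.975 = 0.98914.
This holds for months 1–35. Entering month 36 the balance is £1,175.62; 2.5% of the post-interest balance is now below £30.00, so the flat £30.00 minimum applies from here.
From month 36 a fixed £30.00 at rate r clears £1,175.62 in 59 more payments. Total: 35 + 59 = 94 months.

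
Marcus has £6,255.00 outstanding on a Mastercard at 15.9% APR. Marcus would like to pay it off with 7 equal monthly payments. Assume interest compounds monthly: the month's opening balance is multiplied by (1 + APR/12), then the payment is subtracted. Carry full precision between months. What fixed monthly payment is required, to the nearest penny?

Monthly rate r = 15.9%/12 = 1.325% = 0.01325.
Level-payment amortization: P = B₀·r / (1 − (1+r)^(−n)) = 6255.00·0.01325 / (1 − 1.01325^(−7)).
Denominator 1 − (1+r)^(−7) = 0.0880233622.
P = 82.8787 / 0.0880233622 ≈ 941.55.

£941.55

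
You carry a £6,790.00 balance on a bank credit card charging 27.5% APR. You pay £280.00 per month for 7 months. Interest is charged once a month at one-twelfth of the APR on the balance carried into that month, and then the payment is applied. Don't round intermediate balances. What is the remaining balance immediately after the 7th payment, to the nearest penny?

Monthly rate r = 27.5%/12 = 2.29167% = 0.0229167.
Each month: B ← B·(1+r) − £280.00.
Month 1: interest £155.60; balance after payment £6,665.60.
Month 2: interest £152.75; balance after payment £6,538.36.
Month 3: interest £149.84; balance after payment £6,408.19.
Month 4: interest £146.85; balance after payment £6,275.05.
Month 5: interest £143.80; balance after payment £6,138.85.
Month 6: interest £140.68; balance after payment £5,999.53.
Month 7: interest £137.49; balance after payment £5,857.02.

£5,857.02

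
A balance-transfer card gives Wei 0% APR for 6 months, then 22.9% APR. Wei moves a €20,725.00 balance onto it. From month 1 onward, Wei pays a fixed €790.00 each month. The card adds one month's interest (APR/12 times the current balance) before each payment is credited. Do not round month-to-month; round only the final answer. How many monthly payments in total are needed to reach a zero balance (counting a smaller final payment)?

32 payments

Promo months 1–6 at r₀ = 0%/12 = 0; months 7+ at r₁ = 22.9%/12 = 0.0190833.
After month 6 (no interest yet): B = €20,725.00 − 6·€790.00 = €15,985.00.
Then at r₁ with €790.00/mo: n₂ = −ln(1 − r₁·B/P)/ln(1+r₁) ≈ 25.81 → 26 more payments.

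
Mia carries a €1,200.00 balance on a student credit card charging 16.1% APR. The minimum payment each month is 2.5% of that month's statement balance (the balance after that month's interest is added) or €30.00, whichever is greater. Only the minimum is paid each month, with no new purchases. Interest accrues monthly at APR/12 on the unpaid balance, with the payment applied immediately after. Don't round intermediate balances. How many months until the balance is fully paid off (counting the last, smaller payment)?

Monthly rate r = 16.1%/12 = 1.34167% = 0.0134167.
While 2.5% of the post-interest balance exceeds €30.00, each month B ← (B·(1+r))·(1 − 0.025), i.e. B shrinks by the factor (1+r)·0.975 = 0.98808.
This holds for months 1–2. Entering month 3 the balance is €1,171.57; 2.5% of the post-interest balance is now below €30.00, so the flat €30.00 minimum applies from here.
From month 3 a fixed €30.00 at rate r clears €1,171.57 in 56 more payments. Total: 2 + 56 = 58 months.

58 months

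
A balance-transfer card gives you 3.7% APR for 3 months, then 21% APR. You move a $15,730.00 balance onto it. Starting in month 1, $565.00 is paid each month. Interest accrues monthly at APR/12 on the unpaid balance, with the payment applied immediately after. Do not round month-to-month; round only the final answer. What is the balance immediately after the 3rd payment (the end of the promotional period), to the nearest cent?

Promo months 1–3 at r₀ = 3.7%/12 = 0.00308333; months 4+ at r₁ = 21%/12 = 0.0175.
After month 3: iterate B ← B·(1+r₀) − $565.00 for 3 months → $14,175.72.

$14,175.72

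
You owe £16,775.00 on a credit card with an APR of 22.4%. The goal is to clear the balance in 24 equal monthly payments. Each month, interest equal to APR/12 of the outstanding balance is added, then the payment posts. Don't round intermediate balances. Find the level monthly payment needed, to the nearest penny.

Monthly rate r = 22.4%/12 = 1.86667% = 0.0186667.
Level-payment amortization: P = B₀·r / (1 − (1+r)^(−n)) = 16775.00·0.0186667 / (1 − 1.01867^(−24)).
Denominator 1 − (1+r)^(−24) = 0.358451173.
P = 313.133 / 0.358451173 ≈ 873.57.

£873.57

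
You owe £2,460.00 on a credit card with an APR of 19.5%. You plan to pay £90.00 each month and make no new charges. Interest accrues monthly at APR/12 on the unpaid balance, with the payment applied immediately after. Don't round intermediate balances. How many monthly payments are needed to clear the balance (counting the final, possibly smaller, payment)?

37 payments

Monthly rate r = 19.5%/12 = 1.625% = 0.01625.
Recurrence: B ← B·(1+r) − £90.00.
Month 1: interest £39.98; balance after payment £2,409.97.
Month 2: interest £39.16; balance after payment £2,359.14.
Closed form: n = −ln(1 − rB₀/P)/ln(1+r) = −ln(0.55583)/ln(1.01625) ≈ 36.434, so the balance reaches zero during payment 37.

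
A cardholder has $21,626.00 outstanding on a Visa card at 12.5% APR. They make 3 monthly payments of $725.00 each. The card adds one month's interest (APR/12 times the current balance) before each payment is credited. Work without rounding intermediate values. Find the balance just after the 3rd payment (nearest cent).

$20,111.14

Monthly rate r = 12.5%/12 = 1.04167% = 0.0104167.
Each month: B ← B·(1+r) − $725.00.
Month 1: interest $225.27; balance after payment $21,126.27.
Month 2: interest $220.07; balance after payment $20,621.34.
Month 3: interest $214.81; balance after payment $20,111.14.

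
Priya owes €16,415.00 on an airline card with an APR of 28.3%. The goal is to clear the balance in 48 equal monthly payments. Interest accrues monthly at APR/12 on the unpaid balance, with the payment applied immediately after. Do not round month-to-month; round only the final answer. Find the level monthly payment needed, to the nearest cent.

Monthly rate r = 28.3%/12 = 2.35833% = 0.0235833.
Level-payment amortization: P = B₀·r / (1 − (1+r)^(−n)) = 16415.00·0.0235833 / (1 − 1.02358^(−48)).
Denominator 1 − (1+r)^(−48) = 0.673347398.
P = 387.12 / 0.673347398 ≈ 574.92.

€574.92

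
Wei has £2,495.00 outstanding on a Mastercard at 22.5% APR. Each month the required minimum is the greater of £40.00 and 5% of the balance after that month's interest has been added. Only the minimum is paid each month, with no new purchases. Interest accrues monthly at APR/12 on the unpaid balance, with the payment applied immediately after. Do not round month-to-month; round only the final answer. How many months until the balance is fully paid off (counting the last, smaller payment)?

Monthly rate r = 22.5%/12 = 1.875% = 0.01875.
While 5% of the post-interest balance exceeds £40.00, each month B ← (B·(1+r))·(1 − 0.05), i.e. B shrinks by the factor (1+r)·0.95 = 0.96781.
This holds for months 1–36. Entering month 37 the balance is £768.34; 5% of the post-interest balance is now below £40.00, so the flat £40.00 minimum applies from here.
From month 37 a fixed £40.00 at rate r clears £768.34 in 25 more payments. Total: 36 + 25 = 61 months.

61 months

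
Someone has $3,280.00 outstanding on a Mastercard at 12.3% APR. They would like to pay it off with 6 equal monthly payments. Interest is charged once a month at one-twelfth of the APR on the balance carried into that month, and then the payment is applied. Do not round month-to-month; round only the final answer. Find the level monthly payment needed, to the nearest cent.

Monthly rate r = 12.3%/12 = 1.025% = 0.01025.
Level-payment amortization: P = B₀·r / (1 − (1+r)^(−n)) = 3280.00·0.01025 / (1 − 1.01025^(−6)).
Denominator 1 − (1+r)^(−6) = 0.0593526306.
P = 33.62 / 0.0593526306 ≈ 566.44.

$566.44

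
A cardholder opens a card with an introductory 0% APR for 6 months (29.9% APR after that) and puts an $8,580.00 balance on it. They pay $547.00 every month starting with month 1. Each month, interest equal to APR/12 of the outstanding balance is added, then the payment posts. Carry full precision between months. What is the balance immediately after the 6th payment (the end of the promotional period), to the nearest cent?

Promo months 1–6 at r₀ = 0%/12 = 0; months 7+ at r₁ = 29.9%/12 = 0.0249167.
After month 6 (no interest yet): B = $8,580.00 − 6·$547.00 = $5,298.00.

$5,298.00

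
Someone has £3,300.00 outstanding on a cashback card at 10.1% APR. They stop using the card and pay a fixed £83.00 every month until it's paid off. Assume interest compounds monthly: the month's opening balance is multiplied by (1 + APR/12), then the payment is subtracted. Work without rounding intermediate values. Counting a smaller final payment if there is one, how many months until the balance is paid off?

49 months

Monthly rate r = 10.1%/12 = 0.841667% = 0.00841667.
Recurrence: B ← B·(1+r) − £83.00.
Month 1: interest £27.77; balance after payment £3,244.78.
Month 2: interest £27.31; balance after payment £3,189.09.
Closed form: n = −ln(1 − rB₀/P)/ln(1+r) = −ln(0.66536)/ln(1.00842) ≈ 48.610, so the balance reaches zero during payment 49.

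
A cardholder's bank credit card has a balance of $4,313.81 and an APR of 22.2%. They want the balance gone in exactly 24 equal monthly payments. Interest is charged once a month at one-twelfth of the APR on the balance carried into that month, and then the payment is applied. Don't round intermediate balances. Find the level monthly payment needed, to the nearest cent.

$224.22

Monthly rate r = 22.2%/12 = 1.85% = 0.0185.
Level-payment amortization: P = B₀·r / (1 − (1+r)^(−n)) = 4313.81·0.0185 / (1 − 1.0185^(−24)).
Denominator 1 − (1+r)^(−24) = 0.355926842.
P = 79.8055 / 0.355926842 ≈ 224.22.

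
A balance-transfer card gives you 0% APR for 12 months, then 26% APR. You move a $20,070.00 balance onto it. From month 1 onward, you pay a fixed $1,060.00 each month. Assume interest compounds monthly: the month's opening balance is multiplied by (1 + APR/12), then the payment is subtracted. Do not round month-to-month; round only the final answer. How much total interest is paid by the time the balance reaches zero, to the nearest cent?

$703.21

Promo months 1–12 at r₀ = 0%/12 = 0; months 13+ at r₁ = 26%/12 = 0.0216667.
After month 12 (no interest yet): B = $20,070.00 − 12·$1,060.00 = $7,350.00.
Then at r₁ with $1,060.00/mo: n₂ = −ln(1 − r₁·B/P)/ln(1+r₁) ≈ 7.59 → 8 more payments.
Total paid = 19·$1,060.00 + $633.21 = $20,773.21; interest = $20,773.21 − $20,070.00 = $703.21.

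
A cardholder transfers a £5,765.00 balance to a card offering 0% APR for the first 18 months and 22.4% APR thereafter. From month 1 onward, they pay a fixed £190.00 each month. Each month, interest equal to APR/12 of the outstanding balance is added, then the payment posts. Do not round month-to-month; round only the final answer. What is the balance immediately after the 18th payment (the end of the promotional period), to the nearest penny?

Promo months 1–18 at r₀ = 0%/12 = 0; months 19+ at r₁ = 22.4%/12 = 0.0186667.
After month 18 (no interest yet): B = £5,765.00 − 18·£190.00 = £2,345.00.

£2,345.00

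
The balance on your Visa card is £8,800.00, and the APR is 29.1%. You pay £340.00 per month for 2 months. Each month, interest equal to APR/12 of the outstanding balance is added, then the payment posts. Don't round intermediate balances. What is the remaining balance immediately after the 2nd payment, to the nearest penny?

Monthly rate r = 29.1%/12 = 2.425% = 0.02425.
Each month: B ← B·(1+r) − £340.00.
Month 1: interest £213.40; balance after payment £8,673.40.
Month 2: interest £210.33; balance after payment £8,543.73.

£8,543.73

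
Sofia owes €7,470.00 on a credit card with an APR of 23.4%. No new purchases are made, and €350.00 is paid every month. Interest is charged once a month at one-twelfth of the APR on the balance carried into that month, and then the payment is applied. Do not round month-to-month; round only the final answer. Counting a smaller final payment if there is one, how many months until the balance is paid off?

28 months

Monthly rate r = 23.4%/12 = 1.95% = 0.0195.
Recurrence: B ← B·(1+r) − €350.00.
Month 1: interest €145.66; balance after payment €7,265.66.
Month 2: interest €141.68; balance after payment €7,057.35.
Closed form: n = −ln(1 − rB₀/P)/ln(1+r) = −ln(0.58381)/ln(1.0195) ≈ 27.867, so the balance reaches zero during payment 28.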